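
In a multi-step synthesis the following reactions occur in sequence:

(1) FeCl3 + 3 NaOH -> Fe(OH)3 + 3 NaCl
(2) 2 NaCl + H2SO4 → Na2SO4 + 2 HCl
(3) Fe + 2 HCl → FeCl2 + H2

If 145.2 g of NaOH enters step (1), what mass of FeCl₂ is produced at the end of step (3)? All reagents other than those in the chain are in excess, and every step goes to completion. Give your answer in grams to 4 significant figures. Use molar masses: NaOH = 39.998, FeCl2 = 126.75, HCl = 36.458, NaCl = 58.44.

230.1 g

n(NaOH) = 145.2 / 39.998 = 3.6302 mol.
Reaction (1): NaOH→NaCl ratio 3:3 ⇒ n(NaCl) = 3.6302 mol.
Reaction (2): NaCl→HCl ratio 2:2 ⇒ n(HCl) = 3.6302 mol.
Reaction (3): HCl→FeCl2 ratio 2:1 ⇒ n(FeCl2) = 1.8151 mol.
Mass of FeCl2 = 1.8151 × 126.75 = 230.06 g.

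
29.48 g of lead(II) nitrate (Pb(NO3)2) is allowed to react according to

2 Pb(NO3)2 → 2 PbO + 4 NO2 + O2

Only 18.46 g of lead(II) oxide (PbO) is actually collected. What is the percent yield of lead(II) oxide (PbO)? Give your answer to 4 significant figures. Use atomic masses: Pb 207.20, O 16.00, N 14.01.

92.92 %

M(Pb(NO3)2) = 207.20 + 2(14.01) + 6(16.00) = 331.22 g/mol.
M(PbO) = 207.20 + 16.00 = 223.20 g/mol.
n(Pb(NO3)2) = 29.480 g / 331.22 g/mol = 0.089004 mol.
From the equation the Pb(NO3)2:PbO mole ratio is 2:2, so n(PbO) = 0.089004 × 2/2 = 0.089004 mol.
Mass of PbO = 0.089004 mol × 223.20 g/mol = 19.866 g.
This is the theoretical yield. Percent yield = 18.46 g / 19.866 g × 100% = 92.924%.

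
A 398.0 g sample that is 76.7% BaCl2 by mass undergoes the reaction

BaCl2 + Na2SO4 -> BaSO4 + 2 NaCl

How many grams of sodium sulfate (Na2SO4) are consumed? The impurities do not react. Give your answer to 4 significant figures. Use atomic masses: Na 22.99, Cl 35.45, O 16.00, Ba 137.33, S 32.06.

Mass of pure BaCl2 = 398.0 g × 0.767 = 305.27 g.
M(BaCl2) = 137.33 + 2(35.45) = 208.23 g/mol.
M(Na2SO4) = 2(22.99) + 32.06 + 4(16.00) = 142.04 g/mol.
n(BaCl2) = 305.27 g / 208.23 g/mol = 1.4660 mol.
From the equation the BaCl2:Na2SO4 mole ratio is 1:1, so n(Na2SO4) = 1.4660 × 1/1 = 1.4660 mol.
Mass of Na2SO4 = 1.4660 mol × 142.04 g/mol = 208.23 g.

208.2 g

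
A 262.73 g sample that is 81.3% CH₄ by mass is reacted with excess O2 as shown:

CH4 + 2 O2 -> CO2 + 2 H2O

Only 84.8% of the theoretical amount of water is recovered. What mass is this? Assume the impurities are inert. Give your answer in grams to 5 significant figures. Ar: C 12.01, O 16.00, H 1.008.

Pure CH4 available = 262.73 g × 0.813 = 213.599 g.
M(CH4) = 12.01 + 4(1.008) = 16.042 g/mol.
M(H2O) = 2(1.008) + 16.00 = 18.016 g/mol.
n(CH4) = 213.599 g / 16.042 g/mol = 13.3150 mol.
From the equation the CH4:H2O mole ratio is 1:2, so n(H2O) = 13.3150 × 2/1 = 26.6300 mol.
Mass of H2O = 26.6300 mol × 18.016 g/mol = 479.767 g.
Actual mass collected = 479.767 g × 0.848 = 406.842 g.

406.84 g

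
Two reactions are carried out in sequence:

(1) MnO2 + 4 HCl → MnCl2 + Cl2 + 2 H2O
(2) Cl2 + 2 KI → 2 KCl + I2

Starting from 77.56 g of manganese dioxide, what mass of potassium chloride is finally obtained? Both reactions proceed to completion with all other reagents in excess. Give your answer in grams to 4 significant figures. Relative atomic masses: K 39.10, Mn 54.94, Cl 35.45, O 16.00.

133.0 g

M(MnO2) = 54.94 + 2(16.00) = 86.94 g/mol.
M(KCl) = 39.10 + 35.45 = 74.55 g/mol.
n(MnO2) = 77.560 / 86.94 = 0.89211 mol.
Step 1 gives a 1:1 ratio of MnO2 to Cl2, so n(Cl2) = 0.89211 mol.
In step 2 the Cl2:KCl ratio is 1:2, so n(KCl) = 1.7842 mol.
Mass of KCl = 1.7842 × 74.55 = 133.01 g.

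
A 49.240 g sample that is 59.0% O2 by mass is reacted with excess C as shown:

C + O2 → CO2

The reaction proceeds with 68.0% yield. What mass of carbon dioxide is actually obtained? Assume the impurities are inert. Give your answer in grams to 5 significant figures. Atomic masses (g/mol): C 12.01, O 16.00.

27.169 g

Pure O2 available = 49.240 g × 0.590 = 29.0516 g.
M(O2) = 2(16.00) = 32.00 g/mol.
M(CO2) = 12.01 + 2(16.00) = 44.01 g/mol.
n(O2) = 29.0516 g / 32.00 g/mol = 0.907863 mol.
From the equation the O2:CO2 mole ratio is 1:1, so n(CO2) = 0.907863 × 1/1 = 0.907863 mol.
Mass of CO2 = 0.907863 mol × 44.01 g/mol = 39.9550 g.
Actual mass collected = 39.9550 g × 0.680 = 27.1694 g.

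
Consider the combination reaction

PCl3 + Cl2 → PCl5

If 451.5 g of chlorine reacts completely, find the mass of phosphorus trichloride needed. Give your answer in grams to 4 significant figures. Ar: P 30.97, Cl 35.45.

M(Cl2) = 2(35.45) = 70.90 g/mol.
M(PCl3) = 30.97 + 3(35.45) = 137.32 g/mol.
n(Cl2) = 451.50 g / 70.90 g/mol = 6.3681 mol.
From the equation the Cl2:PCl3 mole ratio is 1:1, so n(PCl3) = 6.3681 × 1/1 = 6.3681 mol.
Mass of PCl3 = 6.3681 mol × 137.32 g/mol = 874.47 g.

874.5 g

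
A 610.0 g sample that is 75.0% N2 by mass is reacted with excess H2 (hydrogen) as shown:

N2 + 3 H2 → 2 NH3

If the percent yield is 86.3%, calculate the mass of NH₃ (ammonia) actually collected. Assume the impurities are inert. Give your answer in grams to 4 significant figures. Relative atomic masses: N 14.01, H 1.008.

Pure N2 available = 610.0 g × 0.750 = 457.50 g.
M(N2) = 2(14.01) = 28.02 g/mol.
M(NH3) = 14.01 + 3(1.008) = 17.034 g/mol.
n(N2) = 457.50 g / 28.02 g/mol = 16.328 mol.
From the equation the N2:NH3 mole ratio is 1:2, so n(NH3) = 16.328 × 2/1 = 32.655 mol.
Mass of NH3 = 32.655 mol × 17.034 g/mol = 556.25 g.
Actual mass collected = 556.25 g × 0.863 = 480.04 g.

480.0 g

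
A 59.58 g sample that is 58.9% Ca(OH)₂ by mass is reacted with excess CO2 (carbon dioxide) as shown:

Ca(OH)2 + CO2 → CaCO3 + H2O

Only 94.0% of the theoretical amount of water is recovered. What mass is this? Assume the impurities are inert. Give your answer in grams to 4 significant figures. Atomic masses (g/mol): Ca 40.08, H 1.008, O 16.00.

8.021 g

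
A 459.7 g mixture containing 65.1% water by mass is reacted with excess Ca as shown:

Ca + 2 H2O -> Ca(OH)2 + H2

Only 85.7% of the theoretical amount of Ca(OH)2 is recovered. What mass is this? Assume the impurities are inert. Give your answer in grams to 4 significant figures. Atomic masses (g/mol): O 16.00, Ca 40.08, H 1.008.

527.4 g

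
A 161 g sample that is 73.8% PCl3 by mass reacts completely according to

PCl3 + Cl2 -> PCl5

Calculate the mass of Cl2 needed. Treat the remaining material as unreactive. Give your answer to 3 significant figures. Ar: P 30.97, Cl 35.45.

Mass of pure PCl3 = 161 g × 0.738 = 118.8 g.
M(PCl3) = 30.97 + 3(35.45) = 137.32 g/mol.
M(Cl2) = 2(35.45) = 70.90 g/mol.
n(PCl3) = 118.8 g / 137.32 g/mol = 0.8653 mol.
From the equation the PCl3:Cl2 mole ratio is 1:1, so n(Cl2) = 0.8653 × 1/1 = 0.8653 mol.
Mass of Cl2 = 0.8653 mol × 70.90 g/mol = 61.35 g.

61.3 g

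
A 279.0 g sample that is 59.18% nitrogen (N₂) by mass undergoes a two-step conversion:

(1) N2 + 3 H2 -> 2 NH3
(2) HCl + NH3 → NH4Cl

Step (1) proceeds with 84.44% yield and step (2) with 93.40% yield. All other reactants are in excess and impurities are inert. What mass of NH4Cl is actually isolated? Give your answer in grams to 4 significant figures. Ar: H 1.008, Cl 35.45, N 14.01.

497.2 g

Pure N2 = 279.0 × 0.5918 = 165.11 g.
M(N2) = 2(14.01) = 28.02 g/mol.
M(NH4Cl) = 14.01 + 4(1.008) + 35.45 = 53.492 g/mol.
n(N2) = 165.11 / 28.02 = 5.8927 mol.
Step 1 (N2:NH3 = 1:2): theoretical n(NH3) = 11.785 mol; at 84.44% yield, n(NH3) = 9.9515 mol.
Step 2 (NH3:NH4Cl = 1:1): theoretical n(NH4Cl) = 9.9515 mol, so theoretical mass = 9.9515 × 53.492 = 532.33 g.
At 93.40% yield, actual mass of NH4Cl = 532.33 × 0.9340 = 497.19 g.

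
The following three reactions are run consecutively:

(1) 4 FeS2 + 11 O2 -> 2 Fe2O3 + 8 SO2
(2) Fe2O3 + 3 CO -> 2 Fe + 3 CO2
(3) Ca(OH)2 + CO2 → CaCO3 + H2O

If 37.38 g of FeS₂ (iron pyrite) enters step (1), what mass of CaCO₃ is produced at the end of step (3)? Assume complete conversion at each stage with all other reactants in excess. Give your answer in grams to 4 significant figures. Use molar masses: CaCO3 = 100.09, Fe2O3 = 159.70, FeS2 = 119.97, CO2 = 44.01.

46.78 g

n(FeS2) = 37.38 / 119.97 = 0.31158 mol.
Reaction (1): FeS2→Fe2O3 ratio 4:2 ⇒ n(Fe2O3) = 0.15579 mol.
Reaction (2): Fe2O3→CO2 ratio 1:3 ⇒ n(CO2) = 0.46737 mol.
Reaction (3): CO2→CaCO3 ratio 1:1 ⇒ n(CaCO3) = 0.46737 mol.
Mass of CaCO3 = 0.46737 × 100.09 = 46.779 g.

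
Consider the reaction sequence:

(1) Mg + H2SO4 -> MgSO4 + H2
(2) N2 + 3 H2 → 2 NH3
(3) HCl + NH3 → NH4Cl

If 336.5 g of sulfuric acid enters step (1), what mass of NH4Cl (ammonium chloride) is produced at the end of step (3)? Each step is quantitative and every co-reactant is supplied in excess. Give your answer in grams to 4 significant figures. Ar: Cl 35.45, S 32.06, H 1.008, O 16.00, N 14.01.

122.4 g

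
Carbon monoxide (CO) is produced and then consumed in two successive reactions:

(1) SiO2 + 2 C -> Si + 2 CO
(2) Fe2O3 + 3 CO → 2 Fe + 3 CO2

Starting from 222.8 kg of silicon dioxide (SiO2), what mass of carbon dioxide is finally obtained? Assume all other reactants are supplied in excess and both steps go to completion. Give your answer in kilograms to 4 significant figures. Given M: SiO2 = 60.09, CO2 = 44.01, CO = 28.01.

326.4 kg

222.8 kg = 222800 g.
n(SiO2) = 222800 / 60.09 = 3707.8 mol.
Step 1 gives a 1:2 ratio of SiO2 to CO, so n(CO) = 7415.5 mol.
In step 2 the CO:CO2 ratio is 3:3, so n(CO2) = 7415.5 mol.
Mass of CO2 = 7415.5 × 44.01 = 326360 g = 326.4 kg.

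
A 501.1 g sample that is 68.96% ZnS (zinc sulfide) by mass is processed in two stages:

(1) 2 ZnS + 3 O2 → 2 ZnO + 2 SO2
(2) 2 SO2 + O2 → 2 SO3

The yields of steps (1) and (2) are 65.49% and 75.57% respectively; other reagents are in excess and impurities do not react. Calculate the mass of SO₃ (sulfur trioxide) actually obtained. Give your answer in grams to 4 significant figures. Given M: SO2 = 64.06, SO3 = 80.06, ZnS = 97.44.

140.5 g

Pure ZnS = 501.1 × 0.6896 = 345.56 g.
n(ZnS) = 345.56 / 97.44 = 3.5464 mol.
Step 1 (ZnS:SO2 = 2:2): theoretical n(SO2) = 3.5464 mol; at 65.49% yield, n(SO2) = 2.3225 mol.
Step 2 (SO2:SO3 = 2:2): theoretical n(SO3) = 2.3225 mol, so theoretical mass = 2.3225 × 80.06 = 185.94 g.
At 75.57% yield, actual mass of SO3 = 185.94 × 0.7557 = 140.52 g.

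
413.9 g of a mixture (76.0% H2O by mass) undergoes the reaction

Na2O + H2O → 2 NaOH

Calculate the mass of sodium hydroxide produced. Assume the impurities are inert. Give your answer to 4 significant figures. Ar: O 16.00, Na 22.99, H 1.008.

Mass of pure H2O = 413.9 g × 0.760 = 314.56 g.
M(H2O) = 2(1.008) + 16.00 = 18.016 g/mol.
M(NaOH) = 22.99 + 16.00 + 1.008 = 39.998 g/mol.
n(H2O) = 314.56 g / 18.016 g/mol = 17.460 mol.
From the equation the H2O:NaOH mole ratio is 1:2, so n(NaOH) = 17.460 × 2/1 = 34.921 mol.
Mass of NaOH = 34.921 mol × 39.998 g/mol = 1396.8 g.

1397 g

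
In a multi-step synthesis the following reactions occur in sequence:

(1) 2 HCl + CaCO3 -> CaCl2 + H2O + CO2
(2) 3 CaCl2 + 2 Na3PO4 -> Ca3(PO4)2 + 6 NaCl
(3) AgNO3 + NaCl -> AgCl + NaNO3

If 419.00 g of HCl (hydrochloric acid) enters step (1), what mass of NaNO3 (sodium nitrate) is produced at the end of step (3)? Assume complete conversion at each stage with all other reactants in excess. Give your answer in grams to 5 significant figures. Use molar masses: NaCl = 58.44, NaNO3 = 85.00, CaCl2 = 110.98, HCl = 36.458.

976.88 g

n(HCl) = 419.00 / 36.458 = 11.4927 mol.
Reaction (1): HCl→CaCl2 ratio 2:1 ⇒ n(CaCl2) = 5.74634 mol.
Reaction (2): CaCl2→NaCl ratio 3:6 ⇒ n(NaCl) = 11.4927 mol.
Reaction (3): NaCl→NaNO3 ratio 1:1 ⇒ n(NaNO3) = 11.4927 mol.
Mass of NaNO3 = 11.4927 × 85.00 = 976.878 g.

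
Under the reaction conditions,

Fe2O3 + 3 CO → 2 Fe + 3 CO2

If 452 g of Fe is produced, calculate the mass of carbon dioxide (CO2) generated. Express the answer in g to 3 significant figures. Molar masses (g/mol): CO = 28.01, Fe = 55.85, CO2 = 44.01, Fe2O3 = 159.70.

534 g

n(Fe) = 452.0 g / 55.85 g/mol = 8.093 mol.
From the equation the Fe:CO2 mole ratio is 2:3, so n(CO2) = 8.093 × 3/2 = 12.14 mol.
Mass of CO2 = 12.14 mol × 44.01 g/mol = 534.3 g.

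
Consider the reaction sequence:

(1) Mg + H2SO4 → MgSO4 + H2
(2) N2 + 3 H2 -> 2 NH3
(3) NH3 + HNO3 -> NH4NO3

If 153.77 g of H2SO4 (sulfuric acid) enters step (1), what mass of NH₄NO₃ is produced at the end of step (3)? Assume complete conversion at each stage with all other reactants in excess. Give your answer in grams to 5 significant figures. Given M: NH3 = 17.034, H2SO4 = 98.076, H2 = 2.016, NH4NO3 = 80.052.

83.674 g

n(H2SO4) = 153.77 / 98.076 = 1.56787 mol.
Reaction (1): H2SO4→H2 ratio 1:1 ⇒ n(H2) = 1.56787 mol.
Reaction (2): H2→NH3 ratio 3:2 ⇒ n(NH3) = 1.04524 mol.
Reaction (3): NH3→NH4NO3 ratio 1:1 ⇒ n(NH4NO3) = 1.04524 mol.
Mass of NH4NO3 = 1.04524 × 80.052 = 83.6739 g.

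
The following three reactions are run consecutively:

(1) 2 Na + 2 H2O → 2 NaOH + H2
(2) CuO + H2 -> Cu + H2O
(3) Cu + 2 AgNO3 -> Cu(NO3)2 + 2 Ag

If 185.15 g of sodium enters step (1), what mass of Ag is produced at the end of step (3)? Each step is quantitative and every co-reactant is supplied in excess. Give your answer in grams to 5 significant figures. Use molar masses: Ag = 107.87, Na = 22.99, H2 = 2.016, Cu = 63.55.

868.73 g

n(Na) = 185.15 / 22.99 = 8.05350 mol.
Reaction (1): Na→H2 ratio 2:1 ⇒ n(H2) = 4.02675 mol.
Reaction (2): H2→Cu ratio 1:1 ⇒ n(Cu) = 4.02675 mol.
Reaction (3): Cu→Ag ratio 1:2 ⇒ n(Ag) = 8.05350 mol.
Mass of Ag = 8.05350 × 107.87 = 868.731 g.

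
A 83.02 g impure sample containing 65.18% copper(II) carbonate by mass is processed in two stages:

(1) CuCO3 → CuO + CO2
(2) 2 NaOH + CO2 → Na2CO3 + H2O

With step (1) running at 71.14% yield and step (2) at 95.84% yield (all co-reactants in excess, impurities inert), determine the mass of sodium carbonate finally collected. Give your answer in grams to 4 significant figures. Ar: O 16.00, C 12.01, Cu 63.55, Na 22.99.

31.65 g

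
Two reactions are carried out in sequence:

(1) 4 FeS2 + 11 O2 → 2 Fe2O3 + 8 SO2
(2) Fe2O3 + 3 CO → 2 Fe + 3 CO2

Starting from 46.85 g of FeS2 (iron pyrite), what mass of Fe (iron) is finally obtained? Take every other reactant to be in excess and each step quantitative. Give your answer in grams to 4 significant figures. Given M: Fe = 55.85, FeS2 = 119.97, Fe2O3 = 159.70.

n(FeS2) = 46.850 / 119.97 = 0.39051 mol.
Step 1 gives a 4:2 ratio of FeS2 to Fe2O3, so n(Fe2O3) = 0.19526 mol.
In step 2 the Fe2O3:Fe ratio is 1:2, so n(Fe) = 0.39051 mol.
Mass of Fe = 0.39051 × 55.85 = 21.810 g.

21.81 g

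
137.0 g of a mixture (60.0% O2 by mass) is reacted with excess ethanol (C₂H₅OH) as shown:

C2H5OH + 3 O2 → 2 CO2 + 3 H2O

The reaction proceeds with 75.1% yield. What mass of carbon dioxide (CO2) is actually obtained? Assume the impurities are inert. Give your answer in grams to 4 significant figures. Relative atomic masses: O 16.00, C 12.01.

56.60 g

Pure O2 available = 137.0 g × 0.600 = 82.200 g.
M(O2) = 2(16.00) = 32.00 g/mol.
M(CO2) = 12.01 + 2(16.00) = 44.01 g/mol.
n(O2) = 82.200 g / 32.00 g/mol = 2.5688 mol.
From the equation the O2:CO2 mole ratio is 3:2, so n(CO2) = 2.5688 × 2/3 = 1.7125 mol.
Mass of CO2 = 1.7125 mol × 44.01 g/mol = 75.367 g.
Actual mass collected = 75.367 g × 0.751 = 56.601 g.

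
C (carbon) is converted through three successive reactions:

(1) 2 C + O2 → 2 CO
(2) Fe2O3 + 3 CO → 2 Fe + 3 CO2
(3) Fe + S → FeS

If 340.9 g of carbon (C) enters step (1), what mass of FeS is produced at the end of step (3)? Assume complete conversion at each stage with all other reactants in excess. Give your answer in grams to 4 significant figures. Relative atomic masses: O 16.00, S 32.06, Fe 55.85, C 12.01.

M(C) = 12.01 g/mol.
M(FeS) = 55.85 + 32.06 = 87.91 g/mol.
n(C) = 340.9 / 12.01 = 28.385 mol.
Reaction (1): C→CO ratio 2:2 ⇒ n(CO) = 28.385 mol.
Reaction (2): CO→Fe ratio 3:2 ⇒ n(Fe) = 18.923 mol.
Reaction (3): Fe→FeS ratio 1:1 ⇒ n(FeS) = 18.923 mol.
Mass of FeS = 18.923 × 87.91 = 1663.5 g.

1664 g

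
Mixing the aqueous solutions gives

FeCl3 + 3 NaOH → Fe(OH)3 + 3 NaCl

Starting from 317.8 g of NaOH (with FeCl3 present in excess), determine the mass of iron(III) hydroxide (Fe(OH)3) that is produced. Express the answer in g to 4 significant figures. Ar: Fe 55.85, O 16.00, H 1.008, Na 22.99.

M(NaOH) = 22.99 + 16.00 + 1.008 = 39.998 g/mol.
M(Fe(OH)3) = 55.85 + 3(16.00) + 3(1.008) = 106.874 g/mol.
n(NaOH) = 317.80 g / 39.998 g/mol = 7.9454 mol.
From the equation the NaOH:Fe(OH)3 mole ratio is 3:1, so n(Fe(OH)3) = 7.9454 × 1/3 = 2.6485 mol.
Mass of Fe(OH)3 = 2.6485 mol × 106.874 g/mol = 283.05 g.

283.1 g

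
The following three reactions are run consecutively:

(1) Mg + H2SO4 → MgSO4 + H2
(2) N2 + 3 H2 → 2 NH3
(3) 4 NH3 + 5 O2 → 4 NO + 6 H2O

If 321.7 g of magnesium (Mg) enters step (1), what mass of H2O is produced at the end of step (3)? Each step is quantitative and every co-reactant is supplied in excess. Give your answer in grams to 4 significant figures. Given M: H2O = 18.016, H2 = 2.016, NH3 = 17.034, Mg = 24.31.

238.4 g

n(Mg) = 321.7 / 24.31 = 13.233 mol.
Reaction (1): Mg→H2 ratio 1:1 ⇒ n(H2) = 13.233 mol.
Reaction (2): H2→NH3 ratio 3:2 ⇒ n(NH3) = 8.8222 mol.
Reaction (3): NH3→H2O ratio 4:6 ⇒ n(H2O) = 13.233 mol.
Mass of H2O = 13.233 × 18.016 = 238.41 g.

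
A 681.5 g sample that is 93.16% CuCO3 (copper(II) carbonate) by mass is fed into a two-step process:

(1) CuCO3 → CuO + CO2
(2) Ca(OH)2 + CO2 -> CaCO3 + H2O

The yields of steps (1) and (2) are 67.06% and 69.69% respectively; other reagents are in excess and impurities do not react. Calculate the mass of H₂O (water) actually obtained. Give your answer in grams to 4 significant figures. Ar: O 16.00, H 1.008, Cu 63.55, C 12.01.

43.26 g

Pure CuCO3 = 681.5 × 0.9316 = 634.89 g.
M(CuCO3) = 63.55 + 12.01 + 3(16.00) = 123.56 g/mol.
M(H2O) = 2(1.008) + 16.00 = 18.016 g/mol.
n(CuCO3) = 634.89 / 123.56 = 5.1383 mol.
Step 1 (CuCO3:CO2 = 1:1): theoretical n(CO2) = 5.1383 mol; at 67.06% yield, n(CO2) = 3.4457 mol.
Step 2 (CO2:H2O = 1:1): theoretical n(H2O) = 3.4457 mol, so theoretical mass = 3.4457 × 18.016 = 62.078 g.
At 69.69% yield, actual mass of H2O = 62.078 × 0.6969 = 43.262 g.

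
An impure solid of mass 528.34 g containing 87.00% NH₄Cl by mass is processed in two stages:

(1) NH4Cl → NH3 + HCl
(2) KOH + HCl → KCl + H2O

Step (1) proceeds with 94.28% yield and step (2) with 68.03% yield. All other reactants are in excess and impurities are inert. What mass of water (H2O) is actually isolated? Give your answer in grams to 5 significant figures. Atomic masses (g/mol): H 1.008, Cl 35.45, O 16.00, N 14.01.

99.294 g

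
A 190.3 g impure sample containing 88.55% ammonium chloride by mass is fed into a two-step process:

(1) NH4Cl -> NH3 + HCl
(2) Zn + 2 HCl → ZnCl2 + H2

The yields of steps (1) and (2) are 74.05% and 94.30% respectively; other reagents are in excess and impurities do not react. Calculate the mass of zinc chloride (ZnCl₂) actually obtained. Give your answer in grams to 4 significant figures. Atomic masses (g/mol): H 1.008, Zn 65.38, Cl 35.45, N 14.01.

Pure NH4Cl = 190.3 × 0.8855 = 168.51 g.
M(NH4Cl) = 14.01 + 4(1.008) + 35.45 = 53.492 g/mol.
M(ZnCl2) = 65.38 + 2(35.45) = 136.28 g/mol.
n(NH4Cl) = 168.51 / 53.492 = 3.1502 mol.
Step 1 (NH4Cl:HCl = 1:1): theoretical n(HCl) = 3.1502 mol; at 74.05% yield, n(HCl) = 2.3327 mol.
Step 2 (HCl:ZnCl2 = 2:1): theoretical n(ZnCl2) = 1.1664 mol, so theoretical mass = 1.1664 × 136.28 = 158.95 g.
At 94.30% yield, actual mass of ZnCl2 = 158.95 × 0.9430 = 149.89 g.

149.9 g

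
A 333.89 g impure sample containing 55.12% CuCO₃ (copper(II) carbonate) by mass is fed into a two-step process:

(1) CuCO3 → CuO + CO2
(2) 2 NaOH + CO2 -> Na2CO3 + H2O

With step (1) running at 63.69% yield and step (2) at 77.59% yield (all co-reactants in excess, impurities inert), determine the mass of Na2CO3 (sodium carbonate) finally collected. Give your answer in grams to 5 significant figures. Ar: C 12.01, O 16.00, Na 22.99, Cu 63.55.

Pure CuCO3 = 333.89 × 0.5512 = 184.040 g.
M(CuCO3) = 63.55 + 12.01 + 3(16.00) = 123.56 g/mol.
M(Na2CO3) = 2(22.99) + 12.01 + 3(16.00) = 105.99 g/mol.
n(CuCO3) = 184.040 / 123.56 = 1.48948 mol.
Step 1 (CuCO3:CO2 = 1:1): theoretical n(CO2) = 1.48948 mol; at 63.69% yield, n(CO2) = 0.948650 mol.
Step 2 (CO2:Na2CO3 = 1:1): theoretical n(Na2CO3) = 0.948650 mol, so theoretical mass = 0.948650 × 105.99 = 100.547 g.
At 77.59% yield, actual mass of Na2CO3 = 100.547 × 0.7759 = 78.0147 g.

78.015 g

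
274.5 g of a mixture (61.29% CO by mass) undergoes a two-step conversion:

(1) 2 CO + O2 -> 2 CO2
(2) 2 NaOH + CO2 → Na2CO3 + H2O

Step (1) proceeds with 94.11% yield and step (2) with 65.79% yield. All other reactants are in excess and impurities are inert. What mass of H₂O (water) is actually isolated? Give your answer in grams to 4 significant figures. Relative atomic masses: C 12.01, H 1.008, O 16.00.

Pure CO = 274.5 × 0.6129 = 168.24 g.
M(CO) = 12.01 + 16.00 = 28.01 g/mol.
M(H2O) = 2(1.008) + 16.00 = 18.016 g/mol.
n(CO) = 168.24 / 28.01 = 6.0065 mol.
Step 1 (CO:CO2 = 2:2): theoretical n(CO2) = 6.0065 mol; at 94.11% yield, n(CO2) = 5.6527 mol.
Step 2 (CO2:H2O = 1:1): theoretical n(H2O) = 5.6527 mol, so theoretical mass = 5.6527 × 18.016 = 101.84 g.
At 65.79% yield, actual mass of H2O = 101.84 × 0.6579 = 67.000 g.

67.00 g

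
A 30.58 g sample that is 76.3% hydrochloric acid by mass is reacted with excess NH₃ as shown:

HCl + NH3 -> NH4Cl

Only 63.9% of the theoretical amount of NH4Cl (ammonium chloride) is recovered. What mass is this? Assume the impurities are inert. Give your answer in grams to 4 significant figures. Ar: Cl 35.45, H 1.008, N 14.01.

Pure HCl available = 30.58 g × 0.763 = 23.333 g.
M(HCl) = 1.008 + 35.45 = 36.458 g/mol.
M(NH4Cl) = 14.01 + 4(1.008) + 35.45 = 53.492 g/mol.
n(HCl) = 23.333 g / 36.458 g/mol = 0.63998 mol.
From the equation the HCl:NH4Cl mole ratio is 1:1, so n(NH4Cl) = 0.63998 × 1/1 = 0.63998 mol.
Mass of NH4Cl = 0.63998 mol × 53.492 g/mol = 34.234 g.
Actual mass collected = 34.234 g × 0.639 = 21.876 g.

21.88 g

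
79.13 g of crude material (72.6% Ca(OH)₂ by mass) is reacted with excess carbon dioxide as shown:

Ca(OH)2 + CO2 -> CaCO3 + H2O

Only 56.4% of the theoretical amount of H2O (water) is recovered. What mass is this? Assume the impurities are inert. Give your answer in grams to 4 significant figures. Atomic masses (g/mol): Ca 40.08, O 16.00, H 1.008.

7.878 g

Pure Ca(OH)2 available = 79.13 g × 0.726 = 57.448 g.
M(Ca(OH)2) = 40.08 + 2(16.00) + 2(1.008) = 74.096 g/mol.
M(H2O) = 2(1.008) + 16.00 = 18.016 g/mol.
n(Ca(OH)2) = 57.448 g / 74.096 g/mol = 0.77532 mol.
From the equation the Ca(OH)2:H2O mole ratio is 1:1, so n(H2O) = 0.77532 × 1/1 = 0.77532 mol.
Mass of H2O = 0.77532 mol × 18.016 g/mol = 13.968 g.
Actual mass collected = 13.968 g × 0.564 = 7.8781 g.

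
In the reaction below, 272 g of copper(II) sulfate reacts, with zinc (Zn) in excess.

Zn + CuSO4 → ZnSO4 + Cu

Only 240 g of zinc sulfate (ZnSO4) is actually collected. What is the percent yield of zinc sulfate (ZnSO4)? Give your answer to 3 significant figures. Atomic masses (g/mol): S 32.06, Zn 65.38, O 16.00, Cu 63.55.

M(CuSO4) = 63.55 + 32.06 + 4(16.00) = 159.61 g/mol.
M(ZnSO4) = 65.38 + 32.06 + 4(16.00) = 161.44 g/mol.
n(CuSO4) = 272.0 g / 159.61 g/mol = 1.704 mol.
From the equation the CuSO4:ZnSO4 mole ratio is 1:1, so n(ZnSO4) = 1.704 × 1/1 = 1.704 mol.
Mass of ZnSO4 = 1.704 mol × 161.44 g/mol = 275.1 g.
This is the theoretical yield. Percent yield = 240 g / 275.1 g × 100% = 87.24%.

87.2 %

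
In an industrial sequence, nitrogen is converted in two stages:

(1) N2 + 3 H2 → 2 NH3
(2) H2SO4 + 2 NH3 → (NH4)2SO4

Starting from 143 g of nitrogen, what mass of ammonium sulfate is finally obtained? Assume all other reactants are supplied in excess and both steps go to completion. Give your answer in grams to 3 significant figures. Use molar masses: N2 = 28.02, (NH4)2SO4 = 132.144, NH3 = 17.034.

n(N2) = 143.0 / 28.02 = 5.103 mol.
Step 1 gives a 1:2 ratio of N2 to NH3, so n(NH3) = 10.21 mol.
In step 2 the NH3:(NH4)2SO4 ratio is 2:1, so n((NH4)2SO4) = 5.103 mol.
Mass of (NH4)2SO4 = 5.103 × 132.144 = 674.4 g.

674 g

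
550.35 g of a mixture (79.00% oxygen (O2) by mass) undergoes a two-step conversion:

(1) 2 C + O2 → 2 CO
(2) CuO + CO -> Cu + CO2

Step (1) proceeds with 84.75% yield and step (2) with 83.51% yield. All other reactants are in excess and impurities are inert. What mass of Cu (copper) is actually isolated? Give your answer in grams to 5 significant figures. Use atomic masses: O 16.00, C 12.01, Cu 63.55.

1222.2 g

Pure O2 = 550.35 × 0.7900 = 434.776 g.
M(O2) = 2(16.00) = 32.00 g/mol.
M(Cu) = 63.55 g/mol.
n(O2) = 434.776 / 32.00 = 13.5868 mol.
Step 1 (O2:CO = 1:2): theoretical n(CO) = 27.1735 mol; at 84.75% yield, n(CO) = 23.0296 mol.
Step 2 (CO:Cu = 1:1): theoretical n(Cu) = 23.0296 mol, so theoretical mass = 23.0296 × 63.55 = 1463.53 g.
At 83.51% yield, actual mass of Cu = 1463.53 × 0.8351 = 1222.19 g.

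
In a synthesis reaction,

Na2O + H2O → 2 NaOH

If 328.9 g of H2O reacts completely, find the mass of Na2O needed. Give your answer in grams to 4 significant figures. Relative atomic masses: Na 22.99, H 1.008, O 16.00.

M(H2O) = 2(1.008) + 16.00 = 18.016 g/mol.
M(Na2O) = 2(22.99) + 16.00 = 61.98 g/mol.
n(H2O) = 328.90 g / 18.016 g/mol = 18.256 mol.
From the equation the H2O:Na2O mole ratio is 1:1, so n(Na2O) = 18.256 × 1/1 = 18.256 mol.
Mass of Na2O = 18.256 mol × 61.98 g/mol = 1131.5 g.

1132 g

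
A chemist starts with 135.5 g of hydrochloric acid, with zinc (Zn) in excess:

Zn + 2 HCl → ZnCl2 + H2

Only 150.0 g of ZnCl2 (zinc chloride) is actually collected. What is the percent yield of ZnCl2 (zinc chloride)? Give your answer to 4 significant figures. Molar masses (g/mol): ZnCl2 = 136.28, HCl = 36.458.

n(HCl) = 135.50 g / 36.458 g/mol = 3.7166 mol.
From the equation the HCl:ZnCl2 mole ratio is 2:1, so n(ZnCl2) = 3.7166 × 1/2 = 1.8583 mol.
Mass of ZnCl2 = 1.8583 mol × 136.28 g/mol = 253.25 g.
This is the theoretical yield. Percent yield = 150.0 g / 253.25 g × 100% = 59.230%.

59.23 %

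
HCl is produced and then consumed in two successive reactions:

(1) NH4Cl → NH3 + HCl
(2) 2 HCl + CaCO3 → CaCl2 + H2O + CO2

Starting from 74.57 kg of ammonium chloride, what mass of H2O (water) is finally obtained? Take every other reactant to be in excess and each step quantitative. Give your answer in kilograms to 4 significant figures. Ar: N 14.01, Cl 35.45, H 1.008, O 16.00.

12.56 kg

M(NH4Cl) = 14.01 + 4(1.008) + 35.45 = 53.492 g/mol.
M(H2O) = 2(1.008) + 16.00 = 18.016 g/mol.
74.57 kg = 74570 g.
n(NH4Cl) = 74570 / 53.492 = 1394.0 mol.
Step 1 gives a 1:1 ratio of NH4Cl to HCl, so n(HCl) = 1394.0 mol.
In step 2 the HCl:H2O ratio is 2:1, so n(H2O) = 697.02 mol.
Mass of H2O = 697.02 × 18.016 = 12558 g = 12.56 kg.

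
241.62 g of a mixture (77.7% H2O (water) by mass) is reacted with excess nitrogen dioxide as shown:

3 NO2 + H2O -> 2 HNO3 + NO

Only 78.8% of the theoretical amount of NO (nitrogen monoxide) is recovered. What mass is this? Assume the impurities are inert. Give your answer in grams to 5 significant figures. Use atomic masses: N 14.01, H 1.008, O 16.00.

Pure H2O available = 241.62 g × 0.777 = 187.739 g.
M(H2O) = 2(1.008) + 16.00 = 18.016 g/mol.
M(NO) = 14.01 + 16.00 = 30.01 g/mol.
n(H2O) = 187.739 g / 18.016 g/mol = 10.4207 mol.
From the equation the H2O:NO mole ratio is 1:1, so n(NO) = 10.4207 × 1/1 = 10.4207 mol.
Mass of NO = 10.4207 mol × 30.01 g/mol = 312.724 g.
Actual mass collected = 312.724 g × 0.788 = 246.427 g.

246.43 g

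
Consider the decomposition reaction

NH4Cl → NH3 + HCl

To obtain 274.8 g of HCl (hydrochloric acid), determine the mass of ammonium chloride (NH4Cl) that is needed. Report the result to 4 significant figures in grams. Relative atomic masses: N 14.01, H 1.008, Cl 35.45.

403.2 g

M(HCl) = 1.008 + 35.45 = 36.458 g/mol.
M(NH4Cl) = 14.01 + 4(1.008) + 35.45 = 53.492 g/mol.
n(HCl) = 274.80 g / 36.458 g/mol = 7.5374 mol.
From the equation the HCl:NH4Cl mole ratio is 1:1, so n(NH4Cl) = 7.5374 × 1/1 = 7.5374 mol.
Mass of NH4Cl = 7.5374 mol × 53.492 g/mol = 403.19 g.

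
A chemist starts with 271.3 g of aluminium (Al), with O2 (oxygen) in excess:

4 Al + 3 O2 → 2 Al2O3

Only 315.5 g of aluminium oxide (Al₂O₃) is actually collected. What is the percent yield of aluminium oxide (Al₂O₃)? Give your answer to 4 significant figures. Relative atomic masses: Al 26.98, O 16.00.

M(Al) = 26.98 g/mol.
M(Al2O3) = 2(26.98) + 3(16.00) = 101.96 g/mol.
n(Al) = 271.30 g / 26.98 g/mol = 10.056 mol.
From the equation the Al:Al2O3 mole ratio is 4:2, so n(Al2O3) = 10.056 × 2/4 = 5.0278 mol.
Mass of Al2O3 = 5.0278 mol × 101.96 g/mol = 512.63 g.
This is the theoretical yield. Percent yield = 315.5 g / 512.63 g × 100% = 61.545%.

61.54 %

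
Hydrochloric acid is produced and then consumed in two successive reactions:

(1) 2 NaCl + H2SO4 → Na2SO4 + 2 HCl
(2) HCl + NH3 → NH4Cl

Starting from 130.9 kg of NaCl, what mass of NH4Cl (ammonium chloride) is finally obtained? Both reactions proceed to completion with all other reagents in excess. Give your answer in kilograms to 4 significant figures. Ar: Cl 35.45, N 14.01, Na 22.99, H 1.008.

119.8 kg

M(NaCl) = 22.99 + 35.45 = 58.44 g/mol.
M(NH4Cl) = 14.01 + 4(1.008) + 35.45 = 53.492 g/mol.
130.9 kg = 130900 g.
n(NaCl) = 130900 / 58.44 = 2239.9 mol.
Step 1 gives a 2:2 ratio of NaCl to HCl, so n(HCl) = 2239.9 mol.
In step 2 the HCl:NH4Cl ratio is 1:1, so n(NH4Cl) = 2239.9 mol.
Mass of NH4Cl = 2239.9 × 53.492 = 119820 g = 119.8 kg.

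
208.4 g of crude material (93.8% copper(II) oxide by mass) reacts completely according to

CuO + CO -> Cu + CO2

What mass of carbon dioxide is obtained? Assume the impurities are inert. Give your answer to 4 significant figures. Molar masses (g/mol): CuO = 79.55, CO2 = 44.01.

108.1 g

Mass of pure CuO = 208.4 g × 0.938 = 195.48 g.
n(CuO) = 195.48 g / 79.55 g/mol = 2.4573 mol.
From the equation the CuO:CO2 mole ratio is 1:1, so n(CO2) = 2.4573 × 1/1 = 2.4573 mol.
Mass of CO2 = 2.4573 mol × 44.01 g/mol = 108.15 g.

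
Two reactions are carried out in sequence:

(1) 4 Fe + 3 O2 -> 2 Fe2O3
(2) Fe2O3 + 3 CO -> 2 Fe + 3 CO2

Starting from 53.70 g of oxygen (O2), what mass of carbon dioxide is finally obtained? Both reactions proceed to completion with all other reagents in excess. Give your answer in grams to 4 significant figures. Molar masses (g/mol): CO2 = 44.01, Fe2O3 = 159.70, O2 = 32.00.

n(O2) = 53.700 / 32.00 = 1.6781 mol.
Step 1 gives a 3:2 ratio of O2 to Fe2O3, so n(Fe2O3) = 1.1188 mol.
In step 2 the Fe2O3:CO2 ratio is 1:3, so n(CO2) = 3.3563 mol.
Mass of CO2 = 3.3563 × 44.01 = 147.71 g.

147.7 g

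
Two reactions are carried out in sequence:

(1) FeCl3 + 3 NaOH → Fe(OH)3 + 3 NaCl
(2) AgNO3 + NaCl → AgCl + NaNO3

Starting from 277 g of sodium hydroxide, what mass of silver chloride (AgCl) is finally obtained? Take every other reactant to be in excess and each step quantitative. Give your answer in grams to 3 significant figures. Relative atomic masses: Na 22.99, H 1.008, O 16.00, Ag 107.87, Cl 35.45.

993 g

M(NaOH) = 22.99 + 16.00 + 1.008 = 39.998 g/mol.
M(AgCl) = 107.87 + 35.45 = 143.32 g/mol.
n(NaOH) = 277.0 / 39.998 = 6.925 mol.
Step 1 gives a 3:3 ratio of NaOH to NaCl, so n(NaCl) = 6.925 mol.
In step 2 the NaCl:AgCl ratio is 1:1, so n(AgCl) = 6.925 mol.
Mass of AgCl = 6.925 × 143.32 = 992.5 g.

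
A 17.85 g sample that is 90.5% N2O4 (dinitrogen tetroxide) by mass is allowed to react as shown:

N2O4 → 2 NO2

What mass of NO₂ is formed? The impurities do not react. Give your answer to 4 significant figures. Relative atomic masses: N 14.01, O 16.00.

16.15 g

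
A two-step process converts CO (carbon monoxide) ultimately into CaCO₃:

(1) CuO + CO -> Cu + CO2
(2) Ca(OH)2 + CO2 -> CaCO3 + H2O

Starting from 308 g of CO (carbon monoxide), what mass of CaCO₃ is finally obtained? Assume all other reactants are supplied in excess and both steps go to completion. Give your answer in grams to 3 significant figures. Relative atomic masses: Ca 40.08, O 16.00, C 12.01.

M(CO) = 12.01 + 16.00 = 28.01 g/mol.
M(CaCO3) = 40.08 + 12.01 + 3(16.00) = 100.09 g/mol.
n(CO) = 308.0 / 28.01 = 11.00 mol.
Step 1 gives a 1:1 ratio of CO to CO2, so n(CO2) = 11.00 mol.
In step 2 the CO2:CaCO3 ratio is 1:1, so n(CaCO3) = 11.00 mol.
Mass of CaCO3 = 11.00 × 100.09 = 1101 g.

1100 g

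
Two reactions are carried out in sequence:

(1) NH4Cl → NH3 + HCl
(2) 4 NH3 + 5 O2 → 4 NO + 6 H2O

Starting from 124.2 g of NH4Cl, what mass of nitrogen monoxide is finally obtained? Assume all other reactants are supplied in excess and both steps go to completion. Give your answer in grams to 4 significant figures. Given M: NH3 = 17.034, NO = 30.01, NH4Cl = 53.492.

n(NH4Cl) = 124.20 / 53.492 = 2.3218 mol.
Step 1 gives a 1:1 ratio of NH4Cl to NH3, so n(NH3) = 2.3218 mol.
In step 2 the NH3:NO ratio is 4:4, so n(NO) = 2.3218 mol.
Mass of NO = 2.3218 × 30.01 = 69.678 g.

69.68 g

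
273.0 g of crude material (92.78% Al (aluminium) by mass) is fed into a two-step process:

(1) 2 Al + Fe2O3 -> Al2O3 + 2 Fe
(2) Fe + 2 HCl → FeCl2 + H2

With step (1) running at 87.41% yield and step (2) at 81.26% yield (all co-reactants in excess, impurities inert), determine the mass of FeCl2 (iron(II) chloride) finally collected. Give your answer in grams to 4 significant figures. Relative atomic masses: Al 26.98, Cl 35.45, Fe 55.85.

845.2 g

Pure Al = 273.0 × 0.9278 = 253.29 g.
M(Al) = 26.98 g/mol.
M(FeCl2) = 55.85 + 2(35.45) = 126.75 g/mol.
n(Al) = 253.29 / 26.98 = 9.3880 mol.
Step 1 (Al:Fe = 2:2): theoretical n(Fe) = 9.3880 mol; at 87.41% yield, n(Fe) = 8.2061 mol.
Step 2 (Fe:FeCl2 = 1:1): theoretical n(FeCl2) = 8.2061 mol, so theoretical mass = 8.2061 × 126.75 = 1040.1 g.
At 81.26% yield, actual mass of FeCl2 = 1040.1 × 0.8126 = 845.20 g.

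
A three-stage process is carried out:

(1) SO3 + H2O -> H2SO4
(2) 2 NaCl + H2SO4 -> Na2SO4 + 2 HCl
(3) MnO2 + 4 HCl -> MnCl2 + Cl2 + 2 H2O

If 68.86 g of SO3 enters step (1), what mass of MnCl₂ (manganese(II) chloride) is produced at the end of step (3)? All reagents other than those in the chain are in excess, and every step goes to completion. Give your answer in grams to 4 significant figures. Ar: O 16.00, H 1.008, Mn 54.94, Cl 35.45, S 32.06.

54.12 g

M(SO3) = 32.06 + 3(16.00) = 80.06 g/mol.
M(MnCl2) = 54.94 + 2(35.45) = 125.84 g/mol.
n(SO3) = 68.86 / 80.06 = 0.86010 mol.
Reaction (1): SO3→H2SO4 ratio 1:1 ⇒ n(H2SO4) = 0.86010 mol.
Reaction (2): H2SO4→HCl ratio 1:2 ⇒ n(HCl) = 1.7202 mol.
Reaction (3): HCl→MnCl2 ratio 4:1 ⇒ n(MnCl2) = 0.43005 mol.
Mass of MnCl2 = 0.43005 × 125.84 = 54.118 g.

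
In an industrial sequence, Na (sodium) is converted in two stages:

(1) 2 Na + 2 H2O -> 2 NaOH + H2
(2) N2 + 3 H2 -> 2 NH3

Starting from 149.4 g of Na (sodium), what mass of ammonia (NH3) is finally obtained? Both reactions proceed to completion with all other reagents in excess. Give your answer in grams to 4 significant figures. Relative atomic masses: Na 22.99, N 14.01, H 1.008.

36.90 g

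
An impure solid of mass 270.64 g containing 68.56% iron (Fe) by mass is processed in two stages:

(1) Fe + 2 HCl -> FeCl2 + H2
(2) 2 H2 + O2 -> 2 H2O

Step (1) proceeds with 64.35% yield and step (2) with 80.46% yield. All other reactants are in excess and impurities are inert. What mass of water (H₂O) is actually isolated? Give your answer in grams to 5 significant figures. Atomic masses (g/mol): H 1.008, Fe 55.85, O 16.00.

Pure Fe = 270.64 × 0.6856 = 185.551 g.
M(Fe) = 55.85 g/mol.
M(H2O) = 2(1.008) + 16.00 = 18.016 g/mol.
n(Fe) = 185.551 / 55.85 = 3.32231 mol.
Step 1 (Fe:H2 = 1:1): theoretical n(H2) = 3.32231 mol; at 64.35% yield, n(H2) = 2.13790 mol.
Step 2 (H2:H2O = 2:2): theoretical n(H2O) = 2.13790 mol, so theoretical mass = 2.13790 × 18.016 = 38.5165 g.
At 80.46% yield, actual mass of H2O = 38.5165 × 0.8046 = 30.9904 g.

30.990 g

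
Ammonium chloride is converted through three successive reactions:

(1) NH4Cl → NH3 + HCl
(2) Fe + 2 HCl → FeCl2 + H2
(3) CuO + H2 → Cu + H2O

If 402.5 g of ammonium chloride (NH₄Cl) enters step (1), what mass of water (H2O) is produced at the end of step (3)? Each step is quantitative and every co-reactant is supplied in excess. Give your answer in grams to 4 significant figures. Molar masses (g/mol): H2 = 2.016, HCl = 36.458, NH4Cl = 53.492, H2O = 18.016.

67.78 g

n(NH4Cl) = 402.5 / 53.492 = 7.5245 mol.
Reaction (1): NH4Cl→HCl ratio 1:1 ⇒ n(HCl) = 7.5245 mol.
Reaction (2): HCl→H2 ratio 2:1 ⇒ n(H2) = 3.7622 mol.
Reaction (3): H2→H2O ratio 1:1 ⇒ n(H2O) = 3.7622 mol.
Mass of H2O = 3.7622 × 18.016 = 67.781 g.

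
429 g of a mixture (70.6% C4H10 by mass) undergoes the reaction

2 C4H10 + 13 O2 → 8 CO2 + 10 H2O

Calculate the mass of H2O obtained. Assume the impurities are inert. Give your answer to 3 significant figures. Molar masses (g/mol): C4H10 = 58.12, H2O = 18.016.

Mass of pure C4H10 = 429 g × 0.706 = 302.9 g.
n(C4H10) = 302.9 g / 58.12 g/mol = 5.211 mol.
From the equation the C4H10:H2O mole ratio is 2:10, so n(H2O) = 5.211 × 10/2 = 26.06 mol.
Mass of H2O = 26.06 mol × 18.016 g/mol = 469.4 g.

469 g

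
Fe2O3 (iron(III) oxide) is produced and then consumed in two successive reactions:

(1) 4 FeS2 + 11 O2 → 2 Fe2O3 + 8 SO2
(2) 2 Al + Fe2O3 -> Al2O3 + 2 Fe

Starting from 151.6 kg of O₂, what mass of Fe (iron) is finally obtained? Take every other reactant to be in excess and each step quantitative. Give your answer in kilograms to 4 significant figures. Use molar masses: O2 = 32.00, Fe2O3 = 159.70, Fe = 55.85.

151.6 kg = 151600 g.
n(O2) = 151600 / 32.00 = 4737.5 mol.
Step 1 gives a 11:2 ratio of O2 to Fe2O3, so n(Fe2O3) = 861.36 mol.
In step 2 the Fe2O3:Fe ratio is 1:2, so n(Fe) = 1722.7 mol.
Mass of Fe = 1722.7 × 55.85 = 96214 g = 96.21 kg.

96.21 kg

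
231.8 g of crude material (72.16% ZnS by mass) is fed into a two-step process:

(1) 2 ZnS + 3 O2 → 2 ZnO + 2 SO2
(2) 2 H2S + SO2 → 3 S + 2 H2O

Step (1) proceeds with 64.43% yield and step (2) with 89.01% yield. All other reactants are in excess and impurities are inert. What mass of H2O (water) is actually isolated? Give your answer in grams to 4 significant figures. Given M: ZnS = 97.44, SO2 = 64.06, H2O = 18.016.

Pure ZnS = 231.8 × 0.7216 = 167.27 g.
n(ZnS) = 167.27 / 97.44 = 1.7166 mol.
Step 1 (ZnS:SO2 = 2:2): theoretical n(SO2) = 1.7166 mol; at 64.43% yield, n(SO2) = 1.1060 mol.
Step 2 (SO2:H2O = 1:2): theoretical n(H2O) = 2.2120 mol, so theoretical mass = 2.2120 × 18.016 = 39.852 g.
At 89.01% yield, actual mass of H2O = 39.852 × 0.8901 = 35.472 g.

35.47 g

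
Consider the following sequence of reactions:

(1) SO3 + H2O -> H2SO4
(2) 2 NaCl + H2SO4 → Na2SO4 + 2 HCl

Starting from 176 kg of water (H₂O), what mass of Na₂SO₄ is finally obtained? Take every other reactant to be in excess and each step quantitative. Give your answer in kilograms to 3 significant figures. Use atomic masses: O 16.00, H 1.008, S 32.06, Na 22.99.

M(H2O) = 2(1.008) + 16.00 = 18.016 g/mol.
M(Na2SO4) = 2(22.99) + 32.06 + 4(16.00) = 142.04 g/mol.
176 kg = 176000 g.
n(H2O) = 176000 / 18.016 = 9769 mol.
Step 1 gives a 1:1 ratio of H2O to H2SO4, so n(H2SO4) = 9769 mol.
In step 2 the H2SO4:Na2SO4 ratio is 1:1, so n(Na2SO4) = 9769 mol.
Mass of Na2SO4 = 9769 × 142.04 = 1.388 × 10^6 g = 1390 kg.

1390 kg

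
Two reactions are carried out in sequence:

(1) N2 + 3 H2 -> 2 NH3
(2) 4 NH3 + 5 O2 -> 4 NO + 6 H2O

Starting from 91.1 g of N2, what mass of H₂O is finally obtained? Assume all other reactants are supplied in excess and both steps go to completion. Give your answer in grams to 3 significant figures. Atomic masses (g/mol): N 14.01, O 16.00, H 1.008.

176 g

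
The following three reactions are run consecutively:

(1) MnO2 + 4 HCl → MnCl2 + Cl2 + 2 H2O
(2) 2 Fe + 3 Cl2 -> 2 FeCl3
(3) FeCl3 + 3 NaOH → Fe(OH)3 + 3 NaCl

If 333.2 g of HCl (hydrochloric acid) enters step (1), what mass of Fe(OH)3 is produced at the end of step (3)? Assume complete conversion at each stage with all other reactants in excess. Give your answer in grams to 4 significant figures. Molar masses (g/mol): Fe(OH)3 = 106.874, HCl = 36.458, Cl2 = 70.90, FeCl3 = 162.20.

n(HCl) = 333.2 / 36.458 = 9.1393 mol.
Reaction (1): HCl→Cl2 ratio 4:1 ⇒ n(Cl2) = 2.2848 mol.
Reaction (2): Cl2→FeCl3 ratio 3:2 ⇒ n(FeCl3) = 1.5232 mol.
Reaction (3): FeCl3→Fe(OH)3 ratio 1:1 ⇒ n(Fe(OH)3) = 1.5232 mol.
Mass of Fe(OH)3 = 1.5232 × 106.874 = 162.79 g.

162.8 g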